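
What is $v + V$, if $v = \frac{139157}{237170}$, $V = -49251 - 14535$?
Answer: $- \frac{408864499}{6410} \approx -63785.0$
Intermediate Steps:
$V = -63786$
$v = \frac{3761}{6410}$ ($v = 139157 \cdot \frac{1}{237170} = \frac{3761}{6410} \approx 0.58674$)
$v + V = \frac{3761}{6410} - 63786 = - \frac{408864499}{6410}$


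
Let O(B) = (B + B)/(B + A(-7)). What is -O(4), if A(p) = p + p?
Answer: ⅘ ≈ 0.80000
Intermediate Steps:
A(p) = 2*p
O(B) = 2*B/(-14 + B) (O(B) = (B + B)/(B + 2*(-7)) = (2*B)/(B - 14) = (2*B)/(-14 + B) = 2*B/(-14 + B))
-O(4) = -2*4/(-14 + 4) = -2*4/(-10) = -2*4*(-1)/10 = -1*(-⅘) = ⅘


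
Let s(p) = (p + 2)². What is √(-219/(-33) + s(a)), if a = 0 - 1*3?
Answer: 2*√231/11 ≈ 2.7634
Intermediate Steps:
a = -3 (a = 0 - 3 = -3)
s(p) = (2 + p)²
√(-219/(-33) + s(a)) = √(-219/(-33) + (2 - 3)²) = √(-219*(-1/33) + (-1)²) = √(73/11 + 1) = √(84/11) = 2*√231/11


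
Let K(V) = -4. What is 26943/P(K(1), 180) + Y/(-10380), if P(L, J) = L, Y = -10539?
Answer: -11651091/1730 ≈ -6734.7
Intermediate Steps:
26943/P(K(1), 180) + Y/(-10380) = 26943/(-4) - 10539/(-10380) = 26943*(-¼) - 10539*(-1/10380) = -26943/4 + 3513/3460 = -11651091/1730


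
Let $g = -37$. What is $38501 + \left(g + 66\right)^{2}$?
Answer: $39342$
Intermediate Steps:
$38501 + \left(g + 66\right)^{2} = 38501 + \left(-37 + 66\right)^{2} = 38501 + 29^{2} = 38501 + 841 = 39342$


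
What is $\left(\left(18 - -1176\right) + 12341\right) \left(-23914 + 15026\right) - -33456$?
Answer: $-120265624$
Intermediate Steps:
$\left(\left(18 - -1176\right) + 12341\right) \left(-23914 + 15026\right) - -33456 = \left(\left(18 + 1176\right) + 12341\right) \left(-8888\right) + 33456 = \left(1194 + 12341\right) \left(-8888\right) + 33456 = 13535 \left(-8888\right) + 33456 = -120299080 + 33456 = -120265624$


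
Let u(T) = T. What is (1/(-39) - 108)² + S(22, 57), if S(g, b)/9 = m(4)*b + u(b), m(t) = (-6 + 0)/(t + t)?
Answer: 71777749/6084 ≈ 11798.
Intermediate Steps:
m(t) = -3/t (m(t) = -6*1/(2*t) = -3/t)
S(g, b) = 9*b/4 (S(g, b) = 9*((-3/4)*b + b) = 9*((-3*¼)*b + b) = 9*(-3*b/4 + b) = 9*(b/4) = 9*b/4)
(1/(-39) - 108)² + S(22, 57) = (1/(-39) - 108)² + (9/4)*57 = (-1/39 - 108)² + 513/4 = (-4213/39)² + 513/4 = 17749369/1521 + 513/4 = 71777749/6084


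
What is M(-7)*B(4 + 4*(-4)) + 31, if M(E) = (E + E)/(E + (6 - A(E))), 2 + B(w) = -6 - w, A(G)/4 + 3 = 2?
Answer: 37/3 ≈ 12.333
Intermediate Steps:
A(G) = -4 (A(G) = -12 + 4*2 = -12 + 8 = -4)
B(w) = -8 - w (B(w) = -2 + (-6 - w) = -8 - w)
M(E) = 2*E/(10 + E) (M(E) = (E + E)/(E + (6 - 1*(-4))) = (2*E)/(E + (6 + 4)) = (2*E)/(E + 10) = (2*E)/(10 + E) = 2*E/(10 + E))
M(-7)*B(4 + 4*(-4)) + 31 = (2*(-7)/(10 - 7))*(-8 - (4 + 4*(-4))) + 31 = (2*(-7)/3)*(-8 - (4 - 16)) + 31 = (2*(-7)*(⅓))*(-8 - 1*(-12)) + 31 = -14*(-8 + 12)/3 + 31 = -14/3*4 + 31 = -56/3 + 31 = 37/3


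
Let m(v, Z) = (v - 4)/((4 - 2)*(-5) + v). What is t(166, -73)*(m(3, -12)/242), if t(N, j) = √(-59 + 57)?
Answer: I*√2/1694 ≈ 0.00083484*I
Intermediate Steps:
t(N, j) = I*√2 (t(N, j) = √(-2) = I*√2)
m(v, Z) = (-4 + v)/(-10 + v) (m(v, Z) = (-4 + v)/(2*(-5) + v) = (-4 + v)/(-10 + v))
t(166, -73)*(m(3, -12)/242) = (I*√2)*(((-4 + 3)/(-10 + 3))/242) = (I*√2)*((-1/(-7))*(1/242)) = (I*√2)*(-⅐*(-1)*(1/242)) = (I*√2)*((⅐)*(1/242)) = (I*√2)*(1/1694) = I*√2/1694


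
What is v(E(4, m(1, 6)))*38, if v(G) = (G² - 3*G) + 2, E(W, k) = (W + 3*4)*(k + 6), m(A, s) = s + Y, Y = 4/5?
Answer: 39264108/25 ≈ 1.5706e+6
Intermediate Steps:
Y = ⅘ (Y = 4*(⅕) = ⅘ ≈ 0.80000)
m(A, s) = ⅘ + s (m(A, s) = s + ⅘ = ⅘ + s)
E(W, k) = (6 + k)*(12 + W) (E(W, k) = (W + 12)*(6 + k) = (12 + W)*(6 + k) = (6 + k)*(12 + W))
v(G) = 2 + G² - 3*G
v(E(4, m(1, 6)))*38 = (2 + (72 + 6*4 + 12*(⅘ + 6) + 4*(⅘ + 6))² - 3*(72 + 6*4 + 12*(⅘ + 6) + 4*(⅘ + 6)))*38 = (2 + (72 + 24 + 12*(34/5) + 4*(34/5))² - 3*(72 + 24 + 12*(34/5) + 4*(34/5)))*38 = (2 + (72 + 24 + 408/5 + 136/5)² - 3*(72 + 24 + 408/5 + 136/5))*38 = (2 + (1024/5)² - 3*1024/5)*38 = (2 + 1048576/25 - 3072/5)*38 = (1033266/25)*38 = 39264108/25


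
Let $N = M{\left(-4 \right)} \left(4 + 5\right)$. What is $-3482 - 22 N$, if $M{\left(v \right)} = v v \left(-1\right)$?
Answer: $-314$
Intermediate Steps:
$M{\left(v \right)} = - v^{2}$ ($M{\left(v \right)} = v^{2} \left(-1\right) = - v^{2}$)
$N = -144$ ($N = - \left(-4\right)^{2} \left(4 + 5\right) = \left(-1\right) 16 \cdot 9 = \left(-16\right) 9 = -144$)
$-3482 - 22 N = -3482 - -3168 = -3482 + 3168 = -314$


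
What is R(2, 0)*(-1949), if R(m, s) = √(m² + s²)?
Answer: -3898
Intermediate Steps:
R(2, 0)*(-1949) = √(2² + 0²)*(-1949) = √(4 + 0)*(-1949) = √4*(-1949) = 2*(-1949) = -3898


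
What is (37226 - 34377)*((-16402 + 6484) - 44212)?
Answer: -154216370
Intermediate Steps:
(37226 - 34377)*((-16402 + 6484) - 44212) = 2849*(-9918 - 44212) = 2849*(-54130) = -154216370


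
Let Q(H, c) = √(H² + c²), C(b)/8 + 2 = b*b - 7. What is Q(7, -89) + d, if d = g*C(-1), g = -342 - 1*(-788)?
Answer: -28544 + √7970 ≈ -28455.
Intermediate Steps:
g = 446 (g = -342 + 788 = 446)
C(b) = -72 + 8*b² (C(b) = -16 + 8*(b*b - 7) = -16 + 8*(b² - 7) = -16 + 8*(-7 + b²) = -16 + (-56 + 8*b²) = -72 + 8*b²)
d = -28544 (d = 446*(-72 + 8*(-1)²) = 446*(-72 + 8*1) = 446*(-72 + 8) = 446*(-64) = -28544)
Q(7, -89) + d = √(7² + (-89)²) - 28544 = √(49 + 7921) - 28544 = √7970 - 28544 = -28544 + √7970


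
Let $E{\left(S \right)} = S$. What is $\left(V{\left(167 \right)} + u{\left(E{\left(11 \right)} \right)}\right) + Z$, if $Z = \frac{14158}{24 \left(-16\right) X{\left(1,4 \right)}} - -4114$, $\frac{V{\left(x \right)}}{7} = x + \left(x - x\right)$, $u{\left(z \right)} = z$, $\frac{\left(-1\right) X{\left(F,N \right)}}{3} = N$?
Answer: $\frac{12204455}{2304} \approx 5297.1$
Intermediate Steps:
$X{\left(F,N \right)} = - 3 N$
$V{\left(x \right)} = 7 x$ ($V{\left(x \right)} = 7 \left(x + \left(x - x\right)\right) = 7 \left(x + 0\right) = 7 x$)
$Z = \frac{9485735}{2304}$ ($Z = \frac{14158}{24 \left(-16\right) \left(\left(-3\right) 4\right)} - -4114 = \frac{14158}{\left(-384\right) \left(-12\right)} + 4114 = \frac{14158}{4608} + 4114 = 14158 \cdot \frac{1}{4608} + 4114 = \frac{7079}{2304} + 4114 = \frac{9485735}{2304} \approx 4117.1$)
$\left(V{\left(167 \right)} + u{\left(E{\left(11 \right)} \right)}\right) + Z = \left(7 \cdot 167 + 11\right) + \frac{9485735}{2304} = \left(1169 + 11\right) + \frac{9485735}{2304} = 1180 + \frac{9485735}{2304} = \frac{12204455}{2304}$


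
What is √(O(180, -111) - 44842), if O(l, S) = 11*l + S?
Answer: 7*I*√877 ≈ 207.3*I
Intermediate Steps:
O(l, S) = S + 11*l
√(O(180, -111) - 44842) = √((-111 + 11*180) - 44842) = √((-111 + 1980) - 44842) = √(1869 - 44842) = √(-42973) = 7*I*√877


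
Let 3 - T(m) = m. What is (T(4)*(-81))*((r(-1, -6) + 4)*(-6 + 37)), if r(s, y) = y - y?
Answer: 10044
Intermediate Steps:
T(m) = 3 - m
r(s, y) = 0
(T(4)*(-81))*((r(-1, -6) + 4)*(-6 + 37)) = ((3 - 1*4)*(-81))*((0 + 4)*(-6 + 37)) = ((3 - 4)*(-81))*(4*31) = -1*(-81)*124 = 81*124 = 10044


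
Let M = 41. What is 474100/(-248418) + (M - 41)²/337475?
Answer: -237050/124209 ≈ -1.9085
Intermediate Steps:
474100/(-248418) + (M - 41)²/337475 = 474100/(-248418) + (41 - 41)²/337475 = 474100*(-1/248418) + 0²*(1/337475) = -237050/124209 + 0*(1/337475) = -237050/124209 + 0 = -237050/124209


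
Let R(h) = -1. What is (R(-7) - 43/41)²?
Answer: 7056/1681 ≈ 4.1975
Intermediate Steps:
(R(-7) - 43/41)² = (-1 - 43/41)² = (-84/41)² = 7056/1681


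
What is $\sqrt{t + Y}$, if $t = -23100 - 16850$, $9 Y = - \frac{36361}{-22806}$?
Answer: $\frac{i \sqrt{20778447619426}}{22806} \approx 199.87 i$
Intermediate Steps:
$Y = \frac{36361}{205254}$ ($Y = \frac{\left(-36361\right) \frac{1}{-22806}}{9} = \frac{\left(-36361\right) \left(- \frac{1}{22806}\right)}{9} = \frac{1}{9} \cdot \frac{36361}{22806} = \frac{36361}{205254} \approx 0.17715$)
$t = -39950$ ($t = -23100 - 16850 = -39950$)
$\sqrt{t + Y} = \sqrt{-39950 + \frac{36361}{205254}} = \sqrt{- \frac{8199860939}{205254}} = \frac{i \sqrt{20778447619426}}{22806}$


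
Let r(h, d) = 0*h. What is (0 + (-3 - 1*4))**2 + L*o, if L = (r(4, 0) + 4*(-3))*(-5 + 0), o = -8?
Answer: -431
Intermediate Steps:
r(h, d) = 0
L = 60 (L = (0 + 4*(-3))*(-5 + 0) = (0 - 12)*(-5) = -12*(-5) = 60)
(0 + (-3 - 1*4))**2 + L*o = (0 + (-3 - 1*4))**2 + 60*(-8) = (0 + (-3 - 4))**2 - 480 = (0 - 7)**2 - 480 = (-7)**2 - 480 = 49 - 480 = -431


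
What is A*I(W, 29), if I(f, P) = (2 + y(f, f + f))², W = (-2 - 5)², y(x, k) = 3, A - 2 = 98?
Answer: 2500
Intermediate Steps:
A = 100 (A = 2 + 98 = 100)
W = 49 (W = (-7)² = 49)
I(f, P) = 25 (I(f, P) = (2 + 3)² = 5² = 25)
A*I(W, 29) = 100*25 = 2500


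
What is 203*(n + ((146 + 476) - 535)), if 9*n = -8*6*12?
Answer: 4669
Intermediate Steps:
n = -64 (n = (-8*6*12)/9 = (-48*12)/9 = (⅑)*(-576) = -64)
203*(n + ((146 + 476) - 535)) = 203*(-64 + ((146 + 476) - 535)) = 203*(-64 + (622 - 535)) = 203*(-64 + 87) = 203*23 = 4669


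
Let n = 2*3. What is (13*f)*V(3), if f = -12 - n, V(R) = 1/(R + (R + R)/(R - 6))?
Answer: -234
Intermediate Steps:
n = 6
V(R) = 1/(R + 2*R/(-6 + R)) (V(R) = 1/(R + (2*R)/(-6 + R)) = 1/(R + 2*R/(-6 + R)))
f = -18 (f = -12 - 1*6 = -12 - 6 = -18)
(13*f)*V(3) = (13*(-18))*((-6 + 3)/(3*(-4 + 3))) = -78*(-3)/(-1) = -78*(-1)*(-3) = -234*1 = -234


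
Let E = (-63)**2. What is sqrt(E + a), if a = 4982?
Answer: sqrt(8951) ≈ 94.610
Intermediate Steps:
E = 3969
sqrt(E + a) = sqrt(3969 + 4982) = sqrt(8951)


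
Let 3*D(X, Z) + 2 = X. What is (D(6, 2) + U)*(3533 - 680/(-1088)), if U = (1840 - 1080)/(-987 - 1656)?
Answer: 6511293/1762 ≈ 3695.4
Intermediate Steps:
D(X, Z) = -2/3 + X/3
U = -760/2643 (U = 760/(-2643) = 760*(-1/2643) = -760/2643 ≈ -0.28755)
(D(6, 2) + U)*(3533 - 680/(-1088)) = ((-2/3 + (1/3)*6) - 760/2643)*(3533 - 680/(-1088)) = ((-2/3 + 2) - 760/2643)*(3533 - 680*(-1/1088)) = (4/3 - 760/2643)*(3533 + 5/8) = (2764/2643)*(28269/8) = 6511293/1762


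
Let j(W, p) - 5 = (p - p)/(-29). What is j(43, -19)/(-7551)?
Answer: -5/7551 ≈ -0.00066216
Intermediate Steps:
j(W, p) = 5 (j(W, p) = 5 + (p - p)/(-29) = 5 + 0*(-1/29) = 5 + 0 = 5)
j(43, -19)/(-7551) = 5/(-7551) = 5*(-1/7551) = -5/7551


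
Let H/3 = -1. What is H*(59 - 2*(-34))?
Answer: -381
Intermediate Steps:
H = -3 (H = 3*(-1) = -3)
H*(59 - 2*(-34)) = -3*(59 - 2*(-34)) = -3*(59 + 68) = -3*127 = -381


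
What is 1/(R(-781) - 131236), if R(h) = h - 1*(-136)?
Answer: -1/131881 ≈ -7.5826e-6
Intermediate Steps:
R(h) = 136 + h (R(h) = h + 136 = 136 + h)
1/(R(-781) - 131236) = 1/((136 - 781) - 131236) = 1/(-645 - 131236) = 1/(-131881) = -1/131881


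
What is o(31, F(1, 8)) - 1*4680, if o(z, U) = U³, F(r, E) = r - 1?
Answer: -4680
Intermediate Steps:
F(r, E) = -1 + r
o(31, F(1, 8)) - 1*4680 = (-1 + 1)³ - 1*4680 = 0³ - 4680 = 0 - 4680 = -4680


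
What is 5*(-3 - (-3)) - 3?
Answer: -3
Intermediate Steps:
5*(-3 - (-3)) - 3 = 5*(-3 - 1*(-3)) - 3 = 5*(-3 + 3) - 3 = 5*0 - 3 = 0 - 3 = -3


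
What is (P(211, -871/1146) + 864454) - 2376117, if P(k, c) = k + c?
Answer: -1732124863/1146 ≈ -1.5115e+6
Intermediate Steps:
P(k, c) = c + k
(P(211, -871/1146) + 864454) - 2376117 = ((-871/1146 + 211) + 864454) - 2376117 = (240935/1146 + 864454) - 2376117 = 990905219/1146 - 2376117 = -1732124863/1146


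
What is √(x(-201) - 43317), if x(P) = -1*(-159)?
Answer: I*√43158 ≈ 207.75*I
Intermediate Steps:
x(P) = 159
√(x(-201) - 43317) = √(159 - 43317) = √(-43158) = I*√43158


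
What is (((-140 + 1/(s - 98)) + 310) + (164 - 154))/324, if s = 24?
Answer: 13319/23976 ≈ 0.55551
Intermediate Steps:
(((-140 + 1/(s - 98)) + 310) + (164 - 154))/324 = (((-140 + 1/(24 - 98)) + 310) + (164 - 154))/324 = (((-140 + 1/(-74)) + 310) + 10)*(1/324) = (((-140 - 1/74) + 310) + 10)*(1/324) = ((-10361/74 + 310) + 10)*(1/324) = (12579/74 + 10)*(1/324) = (13319/74)*(1/324) = 13319/23976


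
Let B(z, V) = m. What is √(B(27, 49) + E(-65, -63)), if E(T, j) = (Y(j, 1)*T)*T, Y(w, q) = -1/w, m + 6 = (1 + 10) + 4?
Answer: 2*√8386/21 ≈ 8.7214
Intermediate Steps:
m = 9 (m = -6 + ((1 + 10) + 4) = -6 + (11 + 4) = -6 + 15 = 9)
B(z, V) = 9
E(T, j) = -T²/j (E(T, j) = ((-1/j)*T)*T = (-T/j)*T = -T²/j)
√(B(27, 49) + E(-65, -63)) = √(9 - 1*(-65)²/(-63)) = √(9 - 1*4225*(-1/63)) = √(9 + 4225/63) = √(4792/63) = 2*√8386/21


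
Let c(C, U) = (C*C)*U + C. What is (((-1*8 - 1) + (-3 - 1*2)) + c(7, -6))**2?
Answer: 90601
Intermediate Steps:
c(C, U) = C + U*C**2 (c(C, U) = C**2*U + C = U*C**2 + C = C + U*C**2)
(((-1*8 - 1) + (-3 - 1*2)) + c(7, -6))**2 = (((-1*8 - 1) + (-3 - 1*2)) + 7*(1 + 7*(-6)))**2 = (((-8 - 1) + (-3 - 2)) + 7*(1 - 42))**2 = ((-9 - 5) + 7*(-41))**2 = (-14 - 287)**2 = (-301)**2 = 90601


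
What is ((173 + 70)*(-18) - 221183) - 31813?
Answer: -257370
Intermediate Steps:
((173 + 70)*(-18) - 221183) - 31813 = (243*(-18) - 221183) - 31813 = (-4374 - 221183) - 31813 = -225557 - 31813 = -257370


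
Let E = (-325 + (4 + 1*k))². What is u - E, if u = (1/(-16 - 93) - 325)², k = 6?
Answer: 76109251/11881 ≈ 6406.0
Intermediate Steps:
E = 99225 (E = (-325 + (4 + 1*6))² = (-325 + (4 + 6))² = (-325 + 10)² = (-315)² = 99225)
u = 1255001476/11881 (u = (1/(-109) - 325)² = (-1/109 - 325)² = (-35426/109)² = 1255001476/11881 ≈ 1.0563e+5)
u - E = 1255001476/11881 - 1*99225 = 1255001476/11881 - 99225 = 76109251/11881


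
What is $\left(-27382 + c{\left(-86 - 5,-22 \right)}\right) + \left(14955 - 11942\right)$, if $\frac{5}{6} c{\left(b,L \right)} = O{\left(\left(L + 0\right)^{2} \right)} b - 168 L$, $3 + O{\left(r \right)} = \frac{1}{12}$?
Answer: $- \frac{196153}{10} \approx -19615.0$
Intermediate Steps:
$O{\left(r \right)} = - \frac{35}{12}$ ($O{\left(r \right)} = -3 + \frac{1}{12} = - \frac{35}{12}$)
$c{\left(b,L \right)} = - \frac{1008 L}{5} - \frac{7 b}{2}$ ($c{\left(b,L \right)} = \frac{6 \left(- \frac{35 b}{12} - 168 L\right)}{5} = \frac{6 \left(- 168 L - \frac{35 b}{12}\right)}{5} = - \frac{1008 L}{5} - \frac{7 b}{2}$)
$\left(-27382 + c{\left(-86 - 5,-22 \right)}\right) + \left(14955 - 11942\right) = \left(-27382 - \left(- \frac{22176}{5} + \frac{7 \left(-86 - 5\right)}{2}\right)\right) + \left(14955 - 11942\right) = \left(-27382 + \left(\frac{22176}{5} - - \frac{637}{2}\right)\right) + 3013 = \left(-27382 + \left(\frac{22176}{5} + \frac{637}{2}\right)\right) + 3013 = \left(-27382 + \frac{47537}{10}\right) + 3013 = - \frac{226283}{10} + 3013 = - \frac{196153}{10}$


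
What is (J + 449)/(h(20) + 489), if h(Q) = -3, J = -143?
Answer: 17/27 ≈ 0.62963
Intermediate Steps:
(J + 449)/(h(20) + 489) = (-143 + 449)/(-3 + 489) = 306/486 = 306*(1/486) = 17/27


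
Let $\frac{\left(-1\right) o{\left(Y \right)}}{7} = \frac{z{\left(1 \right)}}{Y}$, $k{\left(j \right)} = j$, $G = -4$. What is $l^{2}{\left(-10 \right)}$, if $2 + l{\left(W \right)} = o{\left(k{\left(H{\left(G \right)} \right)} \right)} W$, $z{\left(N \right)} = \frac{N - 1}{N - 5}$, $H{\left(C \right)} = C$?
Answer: $4$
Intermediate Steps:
$z{\left(N \right)} = \frac{-1 + N}{-5 + N}$
$o{\left(Y \right)} = 0$ ($o{\left(Y \right)} = - 7 \frac{\frac{1}{-5 + 1} \left(-1 + 1\right)}{Y} = - 7 \frac{\frac{1}{-4} \cdot 0}{Y} = - 7 \frac{\left(- \frac{1}{4}\right) 0}{Y} = - 7 \frac{0}{Y} = \left(-7\right) 0 = 0$)
$l{\left(W \right)} = -2$ ($l{\left(W \right)} = -2 + 0 W = -2 + 0 = -2$)
$l^{2}{\left(-10 \right)} = \left(-2\right)^{2} = 4$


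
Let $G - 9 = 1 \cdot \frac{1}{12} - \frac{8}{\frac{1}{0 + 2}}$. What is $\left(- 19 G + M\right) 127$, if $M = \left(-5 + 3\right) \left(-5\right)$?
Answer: $\frac{215519}{12} \approx 17960.0$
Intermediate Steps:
$M = 10$ ($M = \left(-2\right) \left(-5\right) = 10$)
$G = - \frac{83}{12}$ ($G = 9 + \left(1 \cdot \frac{1}{12} - \frac{8}{\frac{1}{0 + 2}}\right) = 9 + \left(1 \cdot \frac{1}{12} - \frac{8}{\frac{1}{2}}\right) = 9 + \left(\frac{1}{12} - 8 \frac{1}{\frac{1}{2}}\right) = 9 + \left(\frac{1}{12} - 16\right) = 9 - \frac{191}{12} = - \frac{83}{12} \approx -6.9167$)
$\left(- 19 G + M\right) 127 = \left(\left(-19\right) \left(- \frac{83}{12}\right) + 10\right) 127 = \left(\frac{1577}{12} + 10\right) 127 = \frac{1697}{12} \cdot 127 = \frac{215519}{12}$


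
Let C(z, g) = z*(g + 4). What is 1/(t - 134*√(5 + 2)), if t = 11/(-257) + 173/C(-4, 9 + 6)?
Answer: 126391572/6849903358057 - 51120869216*√7/47949323506399 ≈ -0.0028023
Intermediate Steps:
C(z, g) = z*(4 + g)
t = -45297/19532 (t = 11/(-257) + 173/((-4*(4 + (9 + 6)))) = 11*(-1/257) + 173/((-4*(4 + 15))) = -11/257 + 173/((-4*19)) = -11/257 + 173/(-76) = -11/257 + 173*(-1/76) = -11/257 - 173/76 = -45297/19532 ≈ -2.3191)
1/(t - 134*√(5 + 2)) = 1/(-45297/19532 - 134*√(5 + 2)) = 1/(-45297/19532 - 134*√7)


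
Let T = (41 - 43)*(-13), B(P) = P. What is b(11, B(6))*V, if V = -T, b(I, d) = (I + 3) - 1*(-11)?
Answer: -650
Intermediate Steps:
b(I, d) = 14 + I (b(I, d) = (3 + I) + 11 = 14 + I)
T = 26 (T = -2*(-13) = 26)
V = -26 (V = -1*26 = -26)
b(11, B(6))*V = (14 + 11)*(-26) = 25*(-26) = -650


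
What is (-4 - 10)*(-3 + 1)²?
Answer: -56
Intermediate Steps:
(-4 - 10)*(-3 + 1)² = -14*(-2)² = -14*4 = -56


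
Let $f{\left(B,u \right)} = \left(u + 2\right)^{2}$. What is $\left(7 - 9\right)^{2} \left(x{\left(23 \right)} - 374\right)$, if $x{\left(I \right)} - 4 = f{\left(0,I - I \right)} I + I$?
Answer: $-1020$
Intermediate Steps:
$f{\left(B,u \right)} = \left(2 + u\right)^{2}$
$x{\left(I \right)} = 4 + 5 I$ ($x{\left(I \right)} = 4 + \left(\left(2 + \left(I - I\right)\right)^{2} I + I\right) = 4 + \left(\left(2 + 0\right)^{2} I + I\right) = 4 + \left(2^{2} I + I\right) = 4 + \left(4 I + I\right) = 4 + 5 I$)
$\left(7 - 9\right)^{2} \left(x{\left(23 \right)} - 374\right) = \left(7 - 9\right)^{2} \left(\left(4 + 5 \cdot 23\right) - 374\right) = \left(-2\right)^{2} \left(\left(4 + 115\right) - 374\right) = 4 \left(119 - 374\right) = 4 \left(-255\right) = -1020$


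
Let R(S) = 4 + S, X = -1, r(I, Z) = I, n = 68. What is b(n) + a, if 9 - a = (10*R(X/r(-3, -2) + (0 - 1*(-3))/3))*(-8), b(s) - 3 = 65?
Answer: 1511/3 ≈ 503.67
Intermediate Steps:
b(s) = 68 (b(s) = 3 + 65 = 68)
a = 1307/3 (a = 9 - 10*(4 + (-1/(-3) + (0 - 1*(-3))/3))*(-8) = 9 - 10*(4 + (-1*(-⅓) + (0 + 3)*(⅓)))*(-8) = 9 - 10*(4 + (⅓ + 3*(⅓)))*(-8) = 9 - 10*(4 + (⅓ + 1))*(-8) = 9 - 10*(4 + 4/3)*(-8) = 9 - 10*(16/3)*(-8) = 9 - 160*(-8)/3 = 9 - 1*(-1280/3) = 9 + 1280/3 = 1307/3 ≈ 435.67)
b(n) + a = 68 + 1307/3 = 1511/3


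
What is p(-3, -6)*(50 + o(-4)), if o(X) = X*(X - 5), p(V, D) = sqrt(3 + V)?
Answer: 0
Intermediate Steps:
o(X) = X*(-5 + X)
p(-3, -6)*(50 + o(-4)) = sqrt(3 - 3)*(50 - 4*(-5 - 4)) = sqrt(0)*(50 - 4*(-9)) = 0*(50 + 36) = 0*86 = 0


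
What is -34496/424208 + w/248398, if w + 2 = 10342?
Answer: -130700834/3292888087 ≈ -0.039692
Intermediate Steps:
w = 10340 (w = -2 + 10342 = 10340)
-34496/424208 + w/248398 = -34496/424208 + 10340/248398 = -34496*1/424208 + 10340*(1/248398) = -2156/26513 + 5170/124199 = -130700834/3292888087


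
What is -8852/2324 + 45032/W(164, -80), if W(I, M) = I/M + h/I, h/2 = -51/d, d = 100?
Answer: -16506059061/753557 ≈ -21904.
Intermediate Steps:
h = -51/50 (h = 2*(-51/100) = -51/50 ≈ -1.0200)
W(I, M) = -51/(50*I) + I/M (W(I, M) = I/M - 51/(50*I) = -51/(50*I) + I/M)
-8852/2324 + 45032/W(164, -80) = -8852/2324 + 45032/(-51/50/164 + 164/(-80)) = -8852*1/2324 + 45032/(-51/50*1/164 + 164*(-1/80)) = -2213/581 + 45032/(-51/8200 - 41/20) = -2213/581 + 45032/(-16861/8200) = -2213/581 + 45032*(-8200/16861) = -2213/581 - 28404800/1297 = -16506059061/753557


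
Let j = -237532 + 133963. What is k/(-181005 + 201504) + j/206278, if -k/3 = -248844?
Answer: 50623355655/1409497574 ≈ 35.916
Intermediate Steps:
k = 746532 (k = -3*(-248844) = 746532)
j = -103569
k/(-181005 + 201504) + j/206278 = 746532/(-181005 + 201504) - 103569/206278 = 746532/20499 - 103569*1/206278 = 746532*(1/20499) - 103569/206278 = 248844/6833 - 103569/206278 = 50623355655/1409497574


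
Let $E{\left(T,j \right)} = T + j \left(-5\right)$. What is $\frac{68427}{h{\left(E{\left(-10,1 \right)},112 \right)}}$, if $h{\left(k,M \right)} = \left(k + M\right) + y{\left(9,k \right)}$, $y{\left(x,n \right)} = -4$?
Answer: $\frac{22809}{31} \approx 735.77$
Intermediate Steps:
$E{\left(T,j \right)} = T - 5 j$
$h{\left(k,M \right)} = -4 + M + k$ ($h{\left(k,M \right)} = \left(k + M\right) - 4 = \left(M + k\right) - 4 = -4 + M + k$)
$\frac{68427}{h{\left(E{\left(-10,1 \right)},112 \right)}} = \frac{68427}{-4 + 112 - 15} = \frac{68427}{93} = 68427 \cdot \frac{1}{93} = \frac{22809}{31}$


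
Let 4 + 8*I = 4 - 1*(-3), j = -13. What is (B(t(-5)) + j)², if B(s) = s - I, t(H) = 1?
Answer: 9801/64 ≈ 153.14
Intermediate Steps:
I = 3/8 (I = -½ + (4 - 1*(-3))/8 = -½ + (4 + 3)/8 = -½ + (⅛)*7 = -½ + 7/8 = 3/8 ≈ 0.37500)
B(s) = -3/8 + s (B(s) = s - 1*3/8 = s - 3/8 = -3/8 + s)
(B(t(-5)) + j)² = ((-3/8 + 1) - 13)² = (5/8 - 13)² = (-99/8)² = 9801/64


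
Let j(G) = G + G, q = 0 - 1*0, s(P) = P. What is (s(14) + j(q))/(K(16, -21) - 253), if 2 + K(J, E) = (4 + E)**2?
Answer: 7/17 ≈ 0.41176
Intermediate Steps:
K(J, E) = -2 + (4 + E)**2
q = 0 (q = 0 + 0 = 0)
j(G) = 2*G
(s(14) + j(q))/(K(16, -21) - 253) = (14 + 2*0)/((-2 + (4 - 21)**2) - 253) = (14 + 0)/((-2 + (-17)**2) - 253) = 14/((-2 + 289) - 253) = 14/(287 - 253) = 14/34 = (1/34)*14 = 7/17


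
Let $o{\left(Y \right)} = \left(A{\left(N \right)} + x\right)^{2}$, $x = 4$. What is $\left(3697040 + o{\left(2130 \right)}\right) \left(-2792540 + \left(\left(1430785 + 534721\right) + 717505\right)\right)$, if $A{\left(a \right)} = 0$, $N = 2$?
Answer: $-404934846624$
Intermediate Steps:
$o{\left(Y \right)} = 16$ ($o{\left(Y \right)} = \left(0 + 4\right)^{2} = 4^{2} = 16$)
$\left(3697040 + o{\left(2130 \right)}\right) \left(-2792540 + \left(\left(1430785 + 534721\right) + 717505\right)\right) = \left(3697040 + 16\right) \left(-2792540 + \left(\left(1430785 + 534721\right) + 717505\right)\right) = 3697056 \left(-2792540 + \left(1965506 + 717505\right)\right) = 3697056 \left(-2792540 + 2683011\right) = 3697056 \left(-109529\right) = -404934846624$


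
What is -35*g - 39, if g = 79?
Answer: -2804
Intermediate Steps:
-35*g - 39 = -35*79 - 39 = -2765 - 39 = -2804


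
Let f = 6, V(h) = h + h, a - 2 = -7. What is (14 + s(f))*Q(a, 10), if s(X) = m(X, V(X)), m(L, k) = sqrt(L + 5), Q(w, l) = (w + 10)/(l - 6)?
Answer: 35/2 + 5*sqrt(11)/4 ≈ 21.646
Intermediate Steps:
a = -5 (a = 2 - 7 = -5)
V(h) = 2*h
Q(w, l) = (10 + w)/(-6 + l)
m(L, k) = sqrt(5 + L)
s(X) = sqrt(5 + X)
(14 + s(f))*Q(a, 10) = (14 + sqrt(5 + 6))*((10 - 5)/(-6 + 10)) = (14 + sqrt(11))*(5/4) = 35/2 + 5*sqrt(11)/4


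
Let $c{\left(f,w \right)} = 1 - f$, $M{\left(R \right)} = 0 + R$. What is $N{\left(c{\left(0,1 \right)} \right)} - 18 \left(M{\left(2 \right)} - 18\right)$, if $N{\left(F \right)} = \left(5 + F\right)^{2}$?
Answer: $324$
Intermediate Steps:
$M{\left(R \right)} = R$
$N{\left(c{\left(0,1 \right)} \right)} - 18 \left(M{\left(2 \right)} - 18\right) = \left(5 + \left(1 - 0\right)\right)^{2} - 18 \left(2 - 18\right) = \left(5 + \left(1 + 0\right)\right)^{2} - 18 \left(2 - 18\right) = \left(5 + 1\right)^{2} - -288 = 6^{2} + 288 = 36 + 288 = 324$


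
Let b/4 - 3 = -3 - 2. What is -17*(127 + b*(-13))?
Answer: -3927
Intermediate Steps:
b = -8 (b = 12 + 4*(-3 - 2) = 12 + 4*(-5) = 12 - 20 = -8)
-17*(127 + b*(-13)) = -17*(127 - 8*(-13)) = -17*(127 + 104) = -17*231 = -3927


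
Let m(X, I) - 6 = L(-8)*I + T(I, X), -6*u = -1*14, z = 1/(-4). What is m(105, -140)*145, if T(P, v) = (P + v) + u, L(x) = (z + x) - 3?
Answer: 673525/3 ≈ 2.2451e+5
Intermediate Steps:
z = -¼ (z = 1*(-¼) = -¼ ≈ -0.25000)
u = 7/3 (u = -(-1)*14/6 = -⅙*(-14) = 7/3 ≈ 2.3333)
L(x) = -13/4 + x (L(x) = (-¼ + x) - 3 = -13/4 + x)
T(P, v) = 7/3 + P + v (T(P, v) = (P + v) + 7/3 = 7/3 + P + v)
m(X, I) = 25/3 + X - 41*I/4 (m(X, I) = 6 + ((-13/4 - 8)*I + (7/3 + I + X)) = 6 + (-45*I/4 + (7/3 + I + X)) = 6 + (7/3 + X - 41*I/4) = 25/3 + X - 41*I/4)
m(105, -140)*145 = (25/3 + 105 - 41/4*(-140))*145 = (25/3 + 105 + 1435)*145 = (4645/3)*145 = 673525/3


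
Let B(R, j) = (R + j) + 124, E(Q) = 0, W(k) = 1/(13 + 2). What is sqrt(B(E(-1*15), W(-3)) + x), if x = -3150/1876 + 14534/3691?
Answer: sqrt(6952970172322590)/7418910 ≈ 11.239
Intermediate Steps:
W(k) = 1/15
B(R, j) = 124 + R + j
x = 1117081/494594 (x = -3150*1/1876 + 14534*(1/3691) = -225/134 + 14534/3691 = 1117081/494594 ≈ 2.2586)
sqrt(B(E(-1*15), W(-3)) + x) = sqrt((124 + 0 + 1/15) + 1117081/494594) = sqrt(1861/15 + 1117081/494594) = sqrt(937195649/7418910) = sqrt(6952970172322590)/7418910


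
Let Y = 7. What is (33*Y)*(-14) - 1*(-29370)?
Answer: 26136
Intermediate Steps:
(33*Y)*(-14) - 1*(-29370) = (33*7)*(-14) - 1*(-29370) = 231*(-14) + 29370 = -3234 + 29370 = 26136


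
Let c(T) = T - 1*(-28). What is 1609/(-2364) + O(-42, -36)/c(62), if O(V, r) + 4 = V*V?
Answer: 133861/7092 ≈ 18.875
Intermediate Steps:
c(T) = 28 + T (c(T) = T + 28 = 28 + T)
O(V, r) = -4 + V² (O(V, r) = -4 + V*V = -4 + V²)
1609/(-2364) + O(-42, -36)/c(62) = 1609/(-2364) + (-4 + (-42)²)/(28 + 62) = 1609*(-1/2364) + (-4 + 1764)/90 = -1609/2364 + 1760*(1/90) = -1609/2364 + 176/9 = 133861/7092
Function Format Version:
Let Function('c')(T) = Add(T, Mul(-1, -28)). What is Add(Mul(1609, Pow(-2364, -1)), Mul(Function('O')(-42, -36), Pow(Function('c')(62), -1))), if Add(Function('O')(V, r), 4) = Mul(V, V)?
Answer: Rational(133861, 7092) ≈ 18.875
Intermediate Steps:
Function('c')(T) = Add(28, T) (Function('c')(T) = Add(T, 28) = Add(28, T))
Function('O')(V, r) = Add(-4, Pow(V, 2)) (Function('O')(V, r) = Add(-4, Mul(V, V)) = Add(-4, Pow(V, 2)))
Add(Mul(1609, Pow(-2364, -1)), Mul(Function('O')(-42, -36), Pow(Function('c')(62), -1))) = Add(Mul(1609, Pow(-2364, -1)), Mul(Add(-4, Pow(-42, 2)), Pow(Add(28, 62), -1))) = Add(Mul(1609, Rational(-1, 2364)), Mul(Add(-4, 1764), Pow(90, -1))) = Add(Rational(-1609, 2364), Mul(1760, Rational(1, 90))) = Add(Rational(-1609, 2364), Rational(176, 9)) = Rational(133861, 7092)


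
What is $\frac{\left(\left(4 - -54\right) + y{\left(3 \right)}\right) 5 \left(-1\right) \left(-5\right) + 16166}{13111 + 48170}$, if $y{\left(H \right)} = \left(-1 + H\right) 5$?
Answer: $\frac{17866}{61281} \approx 0.29154$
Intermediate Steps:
$y{\left(H \right)} = -5 + 5 H$
$\frac{\left(\left(4 - -54\right) + y{\left(3 \right)}\right) 5 \left(-1\right) \left(-5\right) + 16166}{13111 + 48170} = \frac{\left(\left(4 - -54\right) + \left(-5 + 5 \cdot 3\right)\right) 5 \left(-1\right) \left(-5\right) + 16166}{13111 + 48170} = \frac{\left(\left(4 + 54\right) + \left(-5 + 15\right)\right) \left(\left(-5\right) \left(-5\right)\right) + 16166}{61281} = \left(\left(58 + 10\right) 25 + 16166\right) \frac{1}{61281} = \left(68 \cdot 25 + 16166\right) \frac{1}{61281} = \left(1700 + 16166\right) \frac{1}{61281} = 17866 \cdot \frac{1}{61281} = \frac{17866}{61281}$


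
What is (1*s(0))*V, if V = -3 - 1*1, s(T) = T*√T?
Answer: 0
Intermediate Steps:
s(T) = T^(3/2)
V = -4 (V = -3 - 1 = -4)
(1*s(0))*V = (1*0^(3/2))*(-4) = (1*0)*(-4) = 0*(-4) = 0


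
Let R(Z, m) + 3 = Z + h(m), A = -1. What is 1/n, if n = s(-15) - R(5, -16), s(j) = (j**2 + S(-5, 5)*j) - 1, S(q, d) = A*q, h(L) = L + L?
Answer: 1/179 ≈ 0.0055866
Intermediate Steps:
h(L) = 2*L
S(q, d) = -q
R(Z, m) = -3 + Z + 2*m (R(Z, m) = -3 + (Z + 2*m) = -3 + Z + 2*m)
s(j) = -1 + j**2 + 5*j (s(j) = (j**2 + (-1*(-5))*j) - 1 = (j**2 + 5*j) - 1 = -1 + j**2 + 5*j)
n = 179 (n = (-1 + (-15)**2 + 5*(-15)) - (-3 + 5 + 2*(-16)) = (-1 + 225 - 75) - (-3 + 5 - 32) = 149 - 1*(-30) = 149 + 30 = 179)
1/n = 1/179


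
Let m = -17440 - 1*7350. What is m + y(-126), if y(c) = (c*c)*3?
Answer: 22838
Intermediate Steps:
m = -24790 (m = -17440 - 7350 = -24790)
y(c) = 3*c**2 (y(c) = c**2*3 = 3*c**2)
m + y(-126) = -24790 + 3*(-126)**2 = -24790 + 3*15876 = -24790 + 47628 = 22838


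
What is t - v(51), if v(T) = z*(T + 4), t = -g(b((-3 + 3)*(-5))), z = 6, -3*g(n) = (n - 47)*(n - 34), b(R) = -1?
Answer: 230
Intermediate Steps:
g(n) = -(-47 + n)*(-34 + n)/3 (g(n) = -(n - 47)*(n - 34)/3 = -(-47 + n)*(-34 + n)/3)
t = 560 (t = -(-1598/3 + 27*(-1) - ⅓*(-1)²) = -(-1598/3 - 27 - ⅓*1) = -(-1598/3 - 27 - ⅓) = -1*(-560) = 560)
v(T) = 24 + 6*T (v(T) = 6*(T + 4) = 6*(4 + T) = 24 + 6*T)
t - v(51) = 560 - (24 + 6*51) = 560 - (24 + 306) = 560 - 1*330 = 560 - 330 = 230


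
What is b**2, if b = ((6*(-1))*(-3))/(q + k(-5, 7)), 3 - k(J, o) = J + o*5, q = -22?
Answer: 324/2401 ≈ 0.13494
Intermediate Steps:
k(J, o) = 3 - J - 5*o (k(J, o) = 3 - (J + o*5) = 3 - (J + 5*o) = 3 + (-J - 5*o) = 3 - J - 5*o)
b = -18/49 (b = ((6*(-1))*(-3))/(-22 + (3 - 1*(-5) - 5*7)) = (-6*(-3))/(-22 + (3 + 5 - 35)) = 18/(-22 - 27) = 18/(-49) = -1/49*18 = -18/49 ≈ -0.36735)
b**2 = (-18/49)**2 = 324/2401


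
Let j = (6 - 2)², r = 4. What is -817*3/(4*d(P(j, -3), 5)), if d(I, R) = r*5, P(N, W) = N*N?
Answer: -2451/80 ≈ -30.638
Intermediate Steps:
j = 16 (j = 4² = 16)
P(N, W) = N²
d(I, R) = 20 (d(I, R) = 4*5 = 20)
-817*3/(4*d(P(j, -3), 5)) = -817/((20*(-6/9))*(-2)) = -817/((20*(-6*⅑))*(-2)) = -817/((20*(-⅔))*(-2)) = -817/((-40/3*(-2))) = -817/80/3 = -817*3/80 = -2451/80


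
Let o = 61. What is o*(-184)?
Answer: -11224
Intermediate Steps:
o*(-184) = 61*(-184) = -11224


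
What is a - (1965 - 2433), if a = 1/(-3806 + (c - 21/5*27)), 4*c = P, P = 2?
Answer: 18340442/39189 ≈ 468.00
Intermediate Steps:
c = ½ (c = (¼)*2 = ½ ≈ 0.50000)
a = -10/39189 (a = 1/(-3806 + (½ - 21/5*27)) = 1/(-3806 + (½ - 567/5)) = 1/(-3806 - 1129/10) = 1/(-39189/10) = -10/39189 ≈ -0.00025517)
a - (1965 - 2433) = -10/39189 - (1965 - 2433) = -10/39189 - 1*(-468) = -10/39189 + 468 = 18340442/39189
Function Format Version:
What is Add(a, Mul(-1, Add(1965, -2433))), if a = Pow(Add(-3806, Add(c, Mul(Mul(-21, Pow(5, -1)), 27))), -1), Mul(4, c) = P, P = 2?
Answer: Rational(18340442, 39189) ≈ 468.00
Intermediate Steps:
c = Rational(1, 2) (c = Mul(Rational(1, 4), 2) = Rational(1, 2) ≈ 0.50000)
a = Rational(-10, 39189) (a = Pow(Add(-3806, Add(Rational(1, 2), Mul(Mul(-21, Pow(5, -1)), 27))), -1) = Pow(Add(-3806, Add(Rational(1, 2), Mul(Mul(-21, Rational(1, 5)), 27))), -1) = Pow(Add(-3806, Add(Rational(1, 2), Mul(Rational(-21, 5), 27))), -1) = Pow(Add(-3806, Add(Rational(1, 2), Rational(-567, 5))), -1) = Pow(Add(-3806, Rational(-1129, 10)), -1) = Pow(Rational(-39189, 10), -1) = Rational(-10, 39189) ≈ -0.00025517)
Add(a, Mul(-1, Add(1965, -2433))) = Add(Rational(-10, 39189), Mul(-1, Add(1965, -2433))) = Add(Rational(-10, 39189), Mul(-1, -468)) = Add(Rational(-10, 39189), 468) = Rational(18340442, 39189)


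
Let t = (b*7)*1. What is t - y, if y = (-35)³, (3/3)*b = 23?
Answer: 43036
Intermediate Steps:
b = 23
t = 161 (t = (23*7)*1 = 161*1 = 161)
y = -42875
t - y = 161 - 1*(-42875) = 161 + 42875 = 43036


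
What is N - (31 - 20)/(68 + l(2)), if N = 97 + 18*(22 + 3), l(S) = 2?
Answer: 38279/70 ≈ 546.84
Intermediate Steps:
N = 547 (N = 97 + 18*25 = 97 + 450 = 547)
N - (31 - 20)/(68 + l(2)) = 547 - (31 - 20)/(68 + 2) = 547 - 11/70 = 38279/70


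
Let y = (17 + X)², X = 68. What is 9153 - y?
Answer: 1928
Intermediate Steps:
y = 7225 (y = (17 + 68)² = 85² = 7225)
9153 - y = 9153 - 1*7225 = 9153 - 7225 = 1928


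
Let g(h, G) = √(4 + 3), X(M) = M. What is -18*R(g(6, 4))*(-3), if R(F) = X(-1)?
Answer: -54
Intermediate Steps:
g(h, G) = √7
R(F) = -1
-18*R(g(6, 4))*(-3) = -18*(-1)*(-3) = 18*(-3) = -54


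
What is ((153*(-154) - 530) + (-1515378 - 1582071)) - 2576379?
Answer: -5697920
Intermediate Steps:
((153*(-154) - 530) + (-1515378 - 1582071)) - 2576379 = ((-23562 - 530) - 3097449) - 2576379 = (-24092 - 3097449) - 2576379 = -3121541 - 2576379 = -5697920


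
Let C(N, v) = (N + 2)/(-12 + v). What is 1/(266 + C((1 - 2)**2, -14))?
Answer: 26/6913 ≈ 0.0037610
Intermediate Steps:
C(N, v) = (2 + N)/(-12 + v)
1/(266 + C((1 - 2)**2, -14)) = 1/(266 + (2 + (1 - 2)**2)/(-12 - 14)) = 1/(266 + (2 + (-1)**2)/(-26)) = 1/(266 - (2 + 1)/26) = 1/(266 - 1/26*3) = 1/(266 - 3/26) = 1/(6913/26) = 26/6913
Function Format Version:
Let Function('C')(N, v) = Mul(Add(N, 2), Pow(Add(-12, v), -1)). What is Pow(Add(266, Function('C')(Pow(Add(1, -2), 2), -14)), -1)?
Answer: Rational(26, 6913) ≈ 0.0037610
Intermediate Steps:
Function('C')(N, v) = Mul(Pow(Add(-12, v), -1), Add(2, N)) (Function('C')(N, v) = Mul(Add(2, N), Pow(Add(-12, v), -1)) = Mul(Pow(Add(-12, v), -1), Add(2, N)))
Pow(Add(266, Function('C')(Pow(Add(1, -2), 2), -14)), -1) = Pow(Add(266, Mul(Pow(Add(-12, -14), -1), Add(2, Pow(Add(1, -2), 2)))), -1) = Pow(Add(266, Mul(Pow(-26, -1), Add(2, Pow(-1, 2)))), -1) = Pow(Add(266, Mul(Rational(-1, 26), Add(2, 1))), -1) = Pow(Add(266, Mul(Rational(-1, 26), 3)), -1) = Pow(Add(266, Rational(-3, 26)), -1) = Pow(Rational(6913, 26), -1) = Rational(26, 6913)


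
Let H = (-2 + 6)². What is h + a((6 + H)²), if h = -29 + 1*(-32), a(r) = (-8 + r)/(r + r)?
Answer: -14643/242 ≈ -60.508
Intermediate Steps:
H = 16 (H = 4² = 16)
a(r) = (-8 + r)/(2*r) (a(r) = (-8 + r)/((2*r)) = (-8 + r)*(1/(2*r)) = (-8 + r)/(2*r))
h = -61 (h = -29 - 32 = -61)
h + a((6 + H)²) = -61 + (-8 + (6 + 16)²)/(2*((6 + 16)²)) = -61 + (-8 + 22²)/(2*(22²)) = -61 + (½)*(-8 + 484)/484 = -61 + (½)*(1/484)*476 = -61 + 119/242 = -14643/242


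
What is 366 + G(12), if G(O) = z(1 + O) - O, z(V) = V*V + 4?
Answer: 527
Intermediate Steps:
z(V) = 4 + V² (z(V) = V² + 4 = 4 + V²)
G(O) = 4 + (1 + O)² - O (G(O) = (4 + (1 + O)²) - O = 4 + (1 + O)² - O)
366 + G(12) = 366 + (5 + 12 + 12²) = 366 + (5 + 12 + 144) = 366 + 161 = 527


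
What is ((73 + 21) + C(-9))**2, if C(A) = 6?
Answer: 10000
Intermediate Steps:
((73 + 21) + C(-9))**2 = ((73 + 21) + 6)**2 = (94 + 6)**2 = 100**2 = 10000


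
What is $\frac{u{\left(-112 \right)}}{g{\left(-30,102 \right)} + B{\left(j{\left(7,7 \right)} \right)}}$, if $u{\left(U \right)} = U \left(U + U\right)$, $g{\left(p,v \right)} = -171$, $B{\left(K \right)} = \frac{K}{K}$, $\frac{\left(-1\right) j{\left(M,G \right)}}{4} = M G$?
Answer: $- \frac{12544}{85} \approx -147.58$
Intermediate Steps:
$j{\left(M,G \right)} = - 4 G M$ ($j{\left(M,G \right)} = - 4 M G = - 4 G M$)
$B{\left(K \right)} = 1$
$u{\left(U \right)} = 2 U^{2}$ ($u{\left(U \right)} = U 2 U = 2 U^{2}$)
$\frac{u{\left(-112 \right)}}{g{\left(-30,102 \right)} + B{\left(j{\left(7,7 \right)} \right)}} = \frac{2 \left(-112\right)^{2}}{-171 + 1} = \frac{2 \cdot 12544}{-170} = 25088 \left(- \frac{1}{170}\right) = - \frac{12544}{85}$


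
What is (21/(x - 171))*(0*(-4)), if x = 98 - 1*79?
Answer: 0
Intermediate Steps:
x = 19 (x = 98 - 79 = 19)
(21/(x - 171))*(0*(-4)) = (21/(19 - 171))*(0*(-4)) = (21/(-152))*0 = (21*(-1/152))*0 = -21/152*0 = 0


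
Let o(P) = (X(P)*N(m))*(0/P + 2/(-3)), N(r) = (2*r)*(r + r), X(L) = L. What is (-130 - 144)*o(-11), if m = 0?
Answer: 0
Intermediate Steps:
N(r) = 4*r**2 (N(r) = (2*r)*(2*r) = 4*r**2)
o(P) = 0 (o(P) = (P*(4*0**2))*(0/P + 2/(-3)) = (P*(4*0))*(0 + 2*(-1/3)) = (P*0)*(0 - 2/3) = 0*(-2/3) = 0)
(-130 - 144)*o(-11) = (-130 - 144)*0 = -274*0 = 0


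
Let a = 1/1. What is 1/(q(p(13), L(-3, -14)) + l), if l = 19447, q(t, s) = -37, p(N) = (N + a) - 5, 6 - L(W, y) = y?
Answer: 1/19410 ≈ 5.1520e-5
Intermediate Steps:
a = 1
L(W, y) = 6 - y
p(N) = -4 + N (p(N) = (N + 1) - 5 = (1 + N) - 5 = -4 + N)
1/(q(p(13), L(-3, -14)) + l) = 1/(-37 + 19447) = 1/19410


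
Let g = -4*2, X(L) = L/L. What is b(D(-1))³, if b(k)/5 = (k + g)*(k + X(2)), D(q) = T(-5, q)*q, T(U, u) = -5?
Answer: -729000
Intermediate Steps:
X(L) = 1
g = -8
D(q) = -5*q
b(k) = 5*(1 + k)*(-8 + k) (b(k) = 5*((k - 8)*(k + 1)) = 5*((-8 + k)*(1 + k)) = 5*((1 + k)*(-8 + k)) = 5*(1 + k)*(-8 + k))
b(D(-1))³ = (-40 - (-175)*(-1) + 5*(-5*(-1))²)³ = (-40 - 35*5 + 5*5²)³ = (-40 - 175 + 5*25)³ = (-40 - 175 + 125)³ = (-90)³ = -729000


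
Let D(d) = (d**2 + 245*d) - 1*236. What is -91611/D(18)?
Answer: -7047/346 ≈ -20.367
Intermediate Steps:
D(d) = -236 + d**2 + 245*d (D(d) = (d**2 + 245*d) - 236 = -236 + d**2 + 245*d)
-91611/D(18) = -91611/(-236 + 18**2 + 245*18) = -91611/(-236 + 324 + 4410) = -91611/4498 = -91611*1/4498 = -7047/346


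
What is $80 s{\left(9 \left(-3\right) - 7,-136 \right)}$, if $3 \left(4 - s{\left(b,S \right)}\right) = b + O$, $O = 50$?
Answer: $- \frac{320}{3} \approx -106.67$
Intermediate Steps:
$s{\left(b,S \right)} = - \frac{38}{3} - \frac{b}{3}$ ($s{\left(b,S \right)} = 4 - \frac{b + 50}{3} = 4 - \frac{50 + b}{3} = 4 - \left(\frac{50}{3} + \frac{b}{3}\right) = - \frac{38}{3} - \frac{b}{3}$)
$80 s{\left(9 \left(-3\right) - 7,-136 \right)} = 80 \left(- \frac{38}{3} - \frac{9 \left(-3\right) - 7}{3}\right) = 80 \left(- \frac{38}{3} - \frac{-27 - 7}{3}\right) = 80 \left(- \frac{38}{3} - - \frac{34}{3}\right) = 80 \left(- \frac{38}{3} + \frac{34}{3}\right) = 80 \left(- \frac{4}{3}\right) = - \frac{320}{3}$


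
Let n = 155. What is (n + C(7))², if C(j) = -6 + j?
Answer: 24336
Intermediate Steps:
(n + C(7))² = (155 + (-6 + 7))² = (155 + 1)² = 156² = 24336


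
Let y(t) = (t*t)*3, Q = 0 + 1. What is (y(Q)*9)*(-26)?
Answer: -702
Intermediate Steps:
Q = 1
y(t) = 3*t**2 (y(t) = t**2*3 = 3*t**2)
(y(Q)*9)*(-26) = ((3*1**2)*9)*(-26) = ((3*1)*9)*(-26) = (3*9)*(-26) = 27*(-26) = -702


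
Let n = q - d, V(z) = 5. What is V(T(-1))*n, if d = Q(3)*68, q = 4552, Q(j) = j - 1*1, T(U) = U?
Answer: 22080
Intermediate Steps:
Q(j) = -1 + j (Q(j) = j - 1 = -1 + j)
d = 136 (d = (-1 + 3)*68 = 2*68 = 136)
n = 4416 (n = 4552 - 1*136 = 4552 - 136 = 4416)
V(T(-1))*n = 5*4416 = 22080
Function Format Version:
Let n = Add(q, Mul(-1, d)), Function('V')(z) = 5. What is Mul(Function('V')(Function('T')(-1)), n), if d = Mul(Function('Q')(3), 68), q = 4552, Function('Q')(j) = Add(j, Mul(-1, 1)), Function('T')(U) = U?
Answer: 22080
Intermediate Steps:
Function('Q')(j) = Add(-1, j) (Function('Q')(j) = Add(j, -1) = Add(-1, j))
d = 136 (d = Mul(Add(-1, 3), 68) = Mul(2, 68) = 136)
n = 4416 (n = Add(4552, Mul(-1, 136)) = Add(4552, -136) = 4416)
Mul(Function('V')(Function('T')(-1)), n) = Mul(5, 4416) = 22080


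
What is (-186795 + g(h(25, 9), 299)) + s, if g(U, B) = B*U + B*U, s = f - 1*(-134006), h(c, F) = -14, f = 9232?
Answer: -51929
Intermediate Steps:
s = 143238 (s = 9232 - 1*(-134006) = 9232 + 134006 = 143238)
g(U, B) = 2*B*U
(-186795 + g(h(25, 9), 299)) + s = (-186795 + 2*299*(-14)) + 143238 = (-186795 - 8372) + 143238 = -195167 + 143238 = -51929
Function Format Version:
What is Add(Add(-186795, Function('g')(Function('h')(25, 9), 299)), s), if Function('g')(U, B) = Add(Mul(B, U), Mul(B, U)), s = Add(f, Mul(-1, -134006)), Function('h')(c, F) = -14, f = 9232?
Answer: -51929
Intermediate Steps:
s = 143238 (s = Add(9232, Mul(-1, -134006)) = Add(9232, 134006) = 143238)
Function('g')(U, B) = Mul(2, B, U)
Add(Add(-186795, Function('g')(Function('h')(25, 9), 299)), s) = Add(Add(-186795, Mul(2, 299, -14)), 143238) = Add(Add(-186795, -8372), 143238) = Add(-195167, 143238) = -51929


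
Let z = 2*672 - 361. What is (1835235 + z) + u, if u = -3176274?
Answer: -1340056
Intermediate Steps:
z = 983 (z = 1344 - 361 = 983)
(1835235 + z) + u = (1835235 + 983) - 3176274 = 1836218 - 3176274 = -1340056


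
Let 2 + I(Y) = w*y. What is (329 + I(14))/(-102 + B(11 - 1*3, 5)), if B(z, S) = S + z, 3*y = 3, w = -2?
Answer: -325/89 ≈ -3.6517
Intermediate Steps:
y = 1 (y = (⅓)*3 = 1)
I(Y) = -4 (I(Y) = -2 - 2*1 = -2 - 2 = -4)
(329 + I(14))/(-102 + B(11 - 1*3, 5)) = (329 - 4)/(-102 + (5 + (11 - 1*3))) = 325/(-102 + (5 + (11 - 3))) = 325/(-102 + (5 + 8)) = 325/(-102 + 13) = 325/(-89) = 325*(-1/89) = -325/89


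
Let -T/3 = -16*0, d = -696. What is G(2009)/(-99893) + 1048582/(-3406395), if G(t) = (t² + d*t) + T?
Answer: -9090192641441/340275015735 ≈ -26.714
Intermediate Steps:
T = 0 (T = -(-48)*0 = -3*0 = 0)
G(t) = t² - 696*t (G(t) = (t² - 696*t) + 0 = t² - 696*t)
G(2009)/(-99893) + 1048582/(-3406395) = (2009*(-696 + 2009))/(-99893) + 1048582/(-3406395) = (2009*1313)*(-1/99893) + 1048582*(-1/3406395) = 2637817*(-1/99893) - 1048582/3406395 = -2637817/99893 - 1048582/3406395 = -9090192641441/340275015735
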